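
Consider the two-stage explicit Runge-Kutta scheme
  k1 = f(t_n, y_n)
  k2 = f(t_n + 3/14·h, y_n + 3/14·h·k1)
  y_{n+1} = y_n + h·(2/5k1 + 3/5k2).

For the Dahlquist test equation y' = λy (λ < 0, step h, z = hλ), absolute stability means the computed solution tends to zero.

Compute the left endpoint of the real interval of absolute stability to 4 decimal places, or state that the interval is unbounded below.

With y'=λy (z=hλ):
  k1=λy_n ⇒ h·k1=z·y_n;  k2=λ(1+3/14z)y_n ⇒ h·k2=z(1+3/14z)y_n
  y_{n+1}/y_n = 1 + 2/5z + 3/5z(1+3/14z) = 1 + z + 9/70z²
  R(z) = 1 + z + 9/70z².

Need |R(x)|<1, x<0.
x=-1.32: |R|=0.0960
R=1: x+9/70x²=0 ⇒ x=−70/9=-7.7778; min R=1−1/(4·9/70)=-0.9444>−1
Confirm numerically:
  x=-5.257: |R|=0.70379 <1
  x=-4.996: |R|=0.78686 <1
  x=-3.265: |R|=0.89440 <1
  x=-8.161: |R|=1.40210 >1
  x=-7.910: |R|=1.13447 >1
So |R|<1 on (-7.7778, 0).

z* = -7.7778.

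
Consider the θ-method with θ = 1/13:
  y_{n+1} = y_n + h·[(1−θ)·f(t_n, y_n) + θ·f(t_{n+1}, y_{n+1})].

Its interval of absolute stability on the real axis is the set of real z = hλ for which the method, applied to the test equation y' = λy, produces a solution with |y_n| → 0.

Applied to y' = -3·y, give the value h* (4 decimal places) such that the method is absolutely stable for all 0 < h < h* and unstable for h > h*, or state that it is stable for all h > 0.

Set f=λy, z=hλ:
  y_{n+1} = y_n + z·[12/13·y_n + 1/13·y_{n+1}] ⇒ (1 − 1/13z)y_{n+1} = (1 + 12/13z)y_n
  R(z) = (1 + 12/13z)/(1 − 1/13z).

Boundary: |R(x)|=1, x<0.
x=-0.68: |R|=0.3538
R=−1: 1+12/13x = −1+1/13x ⇒ -11/13x=2 ⇒ x=2/(-11/13)=-2.3636
Confirm numerically:
  x=-2.342: |R|=0.98449 <1
  x=-1.670: |R|=0.47989 <1
  x=-1.226: |R|=0.12034 <1
  x=-2.938: |R|=1.39641 >1
  x=-2.663: |R|=1.21024 >1
So |R|<1 on (-2.3636, 0).

(-2.3636,0); λ=-3 ⇒ h* = (26/11)/3 = 0.7879.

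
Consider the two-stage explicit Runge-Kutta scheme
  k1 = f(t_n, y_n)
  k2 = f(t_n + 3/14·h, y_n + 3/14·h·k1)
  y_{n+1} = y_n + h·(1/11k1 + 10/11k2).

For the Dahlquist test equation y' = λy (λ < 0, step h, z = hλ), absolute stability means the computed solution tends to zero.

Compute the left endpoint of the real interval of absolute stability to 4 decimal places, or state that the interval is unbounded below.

On y'=λy, z=hλ:
  k1=λy_n ⇒ h·k1=z·y_n;  k2=λ(1+3/14z)y_n ⇒ h·k2=z(1+3/14z)y_n
  y_{n+1}/y_n = 1 + 1/11z + 10/11z(1+3/14z) = 1 + z + 15/77z²
  so R(z) = 1 + z + 15/77z².

Boundary: |R(x)|=1, x<0.
x=-0.51: |R|=0.5407
R=1: x+15/77x²=0 ⇒ x=−77/15=-5.1333; min R=1−1/(4·15/77)=-0.2833>−1
Confirm numerically:
  x=-3.793: |R|=0.00963 <1
  x=-2.666: |R|=0.28141 <1
  x=-2.555: |R|=0.28331 <1
  x=-2.467: |R|=0.28140 <1
  x=-5.618: |R|=1.53043 >1
  x=-5.313: |R|=1.18595 >1
So |R|<1 on (-5.1333, 0).

z* = -5.1333.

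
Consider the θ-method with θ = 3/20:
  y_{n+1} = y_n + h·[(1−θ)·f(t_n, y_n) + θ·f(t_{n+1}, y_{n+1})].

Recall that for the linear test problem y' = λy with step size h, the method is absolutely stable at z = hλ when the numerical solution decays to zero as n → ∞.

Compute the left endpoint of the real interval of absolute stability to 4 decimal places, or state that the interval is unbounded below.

z* = -2.8571.

Test eqn y'=λy, z=hλ:
  y_{n+1} = y_n + z·[17/20·y_n + 3/20·y_{n+1}] ⇒ (1 − 3/20z)y_{n+1} = (1 + 17/20z)y_n
  ⇒ R(z) = (1 + 17/20z)/(1 − 3/20z).

Find x<0 with |R(x)|<1.
x=-0.67: |R|=0.3912
R=−1: 1+17/20x = −1+3/20x ⇒ -7/10x=2 ⇒ x=2/(-7/10)=-2.8571
Confirm numerically:
  x=-2.099: |R|=0.59638 <1
  x=-1.601: |R|=0.29097 <1
  x=-1.282: |R|=0.07523 <1
  x=-1.247: |R|=0.05050 <1
  x=-3.256: |R|=1.18758 >1
  x=-3.026: |R|=1.08130 >1
Stable set (-2.8571, 0).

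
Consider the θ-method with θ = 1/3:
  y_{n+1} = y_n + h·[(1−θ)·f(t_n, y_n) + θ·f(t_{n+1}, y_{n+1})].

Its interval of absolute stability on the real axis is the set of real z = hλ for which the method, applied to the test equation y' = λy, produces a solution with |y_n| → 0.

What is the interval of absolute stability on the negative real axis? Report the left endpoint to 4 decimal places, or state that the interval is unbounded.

z∈(-6.0000,0).

On y'=λy, z=hλ:
  y_{n+1} = y_n + z·[2/3·y_n + 1/3·y_{n+1}] ⇒ (1 − 1/3z)y_{n+1} = (1 + 2/3z)y_n
  so R(z) = (1 + 2/3z)/(1 − 1/3z).

Find x<0 with |R(x)|<1.
x=-1.63: |R|=0.0562
R=−1: 1+2/3x = −1+1/3x ⇒ -1/3x=2 ⇒ x=2/(-1/3)=-6.0000
Confirm numerically:
  x=-5.341: |R|=0.92099 <1
  x=-4.850: |R|=0.85350 <1
  x=-3.817: |R|=0.67977 <1
  x=-3.736: |R|=0.66390 <1
  x=-6.216: |R|=1.02344 >1
  x=-6.108: |R|=1.01186 >1
Stable set (-6.0000, 0).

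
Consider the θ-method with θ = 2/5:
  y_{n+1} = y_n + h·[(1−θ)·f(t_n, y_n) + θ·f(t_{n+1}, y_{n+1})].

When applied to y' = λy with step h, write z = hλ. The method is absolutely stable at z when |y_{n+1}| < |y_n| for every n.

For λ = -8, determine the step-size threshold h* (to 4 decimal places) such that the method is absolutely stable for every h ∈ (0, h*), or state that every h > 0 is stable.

On y'=λy, z=hλ:
  y_{n+1} = y_n + z·[3/5·y_n + 2/5·y_{n+1}] ⇒ (1 − 2/5z)y_{n+1} = (1 + 3/5z)y_n
  R(z) = (1 + 3/5z)/(1 − 2/5z).

Solve |R(x)|<1 on ℝ⁻.
x=-1.28: |R|=0.1534
R=−1: 1+3/5x = −1+2/5x ⇒ -1/5x=2 ⇒ x=2/(-1/5)=-10.0000
Confirm numerically:
  x=-9.671: |R|=0.98648 <1
  x=-5.888: |R|=0.75489 <1
  x=-4.113: |R|=0.55489 <1
  x=-10.489: |R|=1.01882 >1
  x=-10.321: |R|=1.01252 >1
  x=-10.294: |R|=1.01149 >1
Stable set (-10.0000, 0).

(-10.0000,0); λ=-8 ⇒ h* = (10)/8 = 1.2500.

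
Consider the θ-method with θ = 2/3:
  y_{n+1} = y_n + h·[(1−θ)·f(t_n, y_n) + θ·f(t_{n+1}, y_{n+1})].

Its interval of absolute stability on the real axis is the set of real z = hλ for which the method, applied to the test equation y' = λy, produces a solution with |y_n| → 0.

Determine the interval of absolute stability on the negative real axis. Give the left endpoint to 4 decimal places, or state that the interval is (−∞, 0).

(−∞, 0) — no finite endpoint.

Test eqn y'=λy, z=hλ:
  y_{n+1} = y_n + z·[1/3·y_n + 2/3·y_{n+1}] ⇒ (1 − 2/3z)y_{n+1} = (1 + 1/3z)y_n
  so R(z) = (1 + 1/3z)/(1 − 2/3z).

Need |R(x)|<1, x<0.
x=-1.17: |R|=0.3427
x=-2: |R|=0.1429
x=-10: |R|=0.3043
x=-100: |R|=0.4778
θ=2/3≥1/2 ⇒ |1+1/3x|<|1−2/3x| ∀x<0 ⇒ stable on all of ℝ⁻.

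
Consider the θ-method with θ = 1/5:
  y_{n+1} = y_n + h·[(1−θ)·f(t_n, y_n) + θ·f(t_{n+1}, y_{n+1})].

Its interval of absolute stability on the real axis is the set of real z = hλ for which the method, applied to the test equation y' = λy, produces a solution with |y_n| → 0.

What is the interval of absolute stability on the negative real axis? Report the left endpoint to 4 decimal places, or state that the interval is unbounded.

Test eqn y'=λy, z=hλ:
  y_{n+1} = y_n + z·[4/5·y_n + 1/5·y_{n+1}] ⇒ (1 − 1/5z)y_{n+1} = (1 + 4/5z)y_n
  so R(z) = (1 + 4/5z)/(1 − 1/5z).

Boundary: |R(x)|=1, x<0.
x=-0.37: |R|=0.6555
R=−1: 1+4/5x = −1+1/5x ⇒ -3/5x=2 ⇒ x=2/(-3/5)=-3.3333
Confirm numerically:
  x=-2.401: |R|=0.62208 <1
  x=-2.377: |R|=0.61109 <1
  x=-2.289: |R|=0.57017 <1
  x=-2.056: |R|=0.45692 <1
  x=-3.607: |R|=1.09539 >1
  x=-3.390: |R|=1.02026 >1
Interval (-3.3333, 0).

z∈(-3.3333,0).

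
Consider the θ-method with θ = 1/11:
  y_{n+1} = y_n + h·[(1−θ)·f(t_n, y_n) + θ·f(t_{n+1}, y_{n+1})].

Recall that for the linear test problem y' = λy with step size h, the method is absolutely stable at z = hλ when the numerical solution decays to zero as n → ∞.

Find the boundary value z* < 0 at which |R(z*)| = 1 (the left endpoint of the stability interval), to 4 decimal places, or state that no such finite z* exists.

Set f=λy, z=hλ:
  y_{n+1} = y_n + z·[10/11·y_n + 1/11·y_{n+1}] ⇒ (1 − 1/11z)y_{n+1} = (1 + 10/11z)y_n
  R(z) = (1 + 10/11z)/(1 − 1/11z).

Need |R(x)|<1, x<0.
x=-1.79: |R|=0.5395
R=−1: 1+10/11x = −1+1/11x ⇒ -9/11x=2 ⇒ x=2/(-9/11)=-2.4444
Confirm numerically:
  x=-2.379: |R|=0.95598 <1
  x=-2.187: |R|=0.82430 <1
  x=-1.280: |R|=0.14658 <1
  x=-2.888: |R|=1.28744 >1
  x=-2.880: |R|=1.28242 >1
So |R|<1 on (-2.4444, 0).

z* = -2.4444.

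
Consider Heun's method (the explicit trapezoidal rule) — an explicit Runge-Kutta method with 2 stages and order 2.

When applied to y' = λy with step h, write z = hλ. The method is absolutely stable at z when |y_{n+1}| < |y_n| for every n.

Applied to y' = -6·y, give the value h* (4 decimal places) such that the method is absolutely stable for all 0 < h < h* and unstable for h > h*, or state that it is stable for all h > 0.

(-2.0000,0); λ=-6 ⇒ h* = 0.3333.

Test eqn y'=λy, z=hλ:
  order 2, 2-stage ⇒ R(z)=1+z+z^2/2
  (e.g. R(-1.74)=0.77380, |R|=0.77380)

Solve |R(x)|<1 on ℝ⁻.
x=-1.74: |R|=0.7738
|R(-2.27)|=1.3064 |R(-2.14)|=1.1498 |R(-1.15)|=0.5112
Bisect:
  x_lo=-2.7057 |R|=1.9546  x_hi=-0.1728 |R|=0.8421
  mid=-1.43923 |R|=0.59646 →hi
  mid=-2.07244 |R|=1.07506 →lo
  mid=-1.75583 |R|=0.78564 →hi
  mid=-1.91414 |R|=0.91782 →hi
  mid=-1.99329 |R|=0.99331 →hi
  mid=-2.03286 |R|=1.03340 →lo
  mid=-2.01308 |R|=1.01316 →lo
  ...
  [-2.00009,-1.99994] ⇒ x*=-2.0000
Stable set (-2.0000, 0).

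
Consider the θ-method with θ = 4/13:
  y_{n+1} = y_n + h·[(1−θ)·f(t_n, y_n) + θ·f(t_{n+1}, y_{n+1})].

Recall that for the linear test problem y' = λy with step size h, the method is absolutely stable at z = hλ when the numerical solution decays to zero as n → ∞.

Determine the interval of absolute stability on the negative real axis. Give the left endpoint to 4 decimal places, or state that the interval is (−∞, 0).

(-5.2000, 0).

Test eqn y'=λy, z=hλ:
  y_{n+1} = y_n + z·[9/13·y_n + 4/13·y_{n+1}] ⇒ (1 − 4/13z)y_{n+1} = (1 + 9/13z)y_n
  Hence R(z) = (1 + 9/13z)/(1 − 4/13z).

Need |R(x)|<1, x<0.
x=-1.12: |R|=0.1670
R=−1: 1+9/13x = −1+4/13x ⇒ -5/13x=2 ⇒ x=2/(-5/13)=-5.2000
Confirm numerically:
  x=-3.160: |R|=0.60218 <1
  x=-2.994: |R|=0.55838 <1
  x=-2.819: |R|=0.50960 <1
  x=-5.558: |R|=1.05081 >1
  x=-5.472: |R|=1.03898 >1
So |R|<1 on (-5.2000, 0).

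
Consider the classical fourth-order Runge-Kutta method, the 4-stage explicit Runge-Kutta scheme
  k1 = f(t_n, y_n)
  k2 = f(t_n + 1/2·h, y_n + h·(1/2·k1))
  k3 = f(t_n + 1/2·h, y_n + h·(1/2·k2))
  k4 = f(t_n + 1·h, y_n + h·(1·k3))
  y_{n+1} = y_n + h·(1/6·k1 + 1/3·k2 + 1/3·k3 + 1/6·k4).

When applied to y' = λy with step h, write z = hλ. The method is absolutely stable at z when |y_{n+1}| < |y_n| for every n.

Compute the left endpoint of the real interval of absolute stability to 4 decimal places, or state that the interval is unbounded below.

With y'=λy (z=hλ):
  order 4, 4-stage ⇒ R(z)=1+z+z^2/2+z^3/6+z^4/24
  (e.g. R(-0.82)=0.44314, |R|=0.44314)

Solve |R(x)|<1 on ℝ⁻.
x=-0.82: |R|=0.4431
|R(-1.61)|=0.2705 |R(-1.44)|=0.2783 |R(-0.96)|=0.3887
Bisect:
  x_lo=-3.4248 |R|=2.4771  x_hi=-0.1314 |R|=0.8769
  mid=-1.77809 |R|=0.28227 →hi
  mid=-2.60144 |R|=0.75640 →hi
  mid=-3.01312 |R|=1.40146 →lo
  mid=-2.80728 |R|=1.03366 →lo
  mid=-2.70436 |R|=0.88468 →hi
  mid=-2.75582 |R|=0.95647 →hi
  mid=-2.78155 |R|=0.99438 →hi
  mid=-2.79442 |R|=1.01385 →lo
  ...
  [-2.78537,-2.78517] ⇒ x*=-2.7853
Stable set (-2.7853, 0).

z* = -2.7853.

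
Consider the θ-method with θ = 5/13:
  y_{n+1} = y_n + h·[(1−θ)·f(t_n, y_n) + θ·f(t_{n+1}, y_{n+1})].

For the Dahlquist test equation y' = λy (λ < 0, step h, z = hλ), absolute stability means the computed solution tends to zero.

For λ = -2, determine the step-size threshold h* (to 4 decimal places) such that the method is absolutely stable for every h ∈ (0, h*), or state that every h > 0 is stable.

On y'=λy, z=hλ:
  y_{n+1} = y_n + z·[8/13·y_n + 5/13·y_{n+1}] ⇒ (1 − 5/13z)y_{n+1} = (1 + 8/13z)y_n
  R(z) = (1 + 8/13z)/(1 − 5/13z).

Find x<0 with |R(x)|<1.
x=-0.92: |R|=0.3205
R=−1: 1+8/13x = −1+5/13x ⇒ -3/13x=2 ⇒ x=2/(-3/13)=-8.6667
Confirm numerically:
  x=-8.506: |R|=0.99132 <1
  x=-7.870: |R|=0.95435 <1
  x=-7.212: |R|=0.91105 <1
  x=-4.185: |R|=0.60368 <1
  x=-9.013: |R|=1.01789 >1
  x=-8.898: |R|=1.01207 >1
So |R|<1 on (-8.6667, 0).

(-8.6667,0); λ=-2 ⇒ h* = (26/3)/2 = 4.3333.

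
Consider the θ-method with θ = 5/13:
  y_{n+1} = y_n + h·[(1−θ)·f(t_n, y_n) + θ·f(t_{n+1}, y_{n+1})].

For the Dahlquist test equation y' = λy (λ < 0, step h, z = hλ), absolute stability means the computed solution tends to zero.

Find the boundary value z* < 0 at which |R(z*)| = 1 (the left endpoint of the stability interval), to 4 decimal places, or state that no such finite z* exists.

On y'=λy, z=hλ:
  y_{n+1} = y_n + z·[8/13·y_n + 5/13·y_{n+1}] ⇒ (1 − 5/13z)y_{n+1} = (1 + 8/13z)y_n
  R(z) = (1 + 8/13z)/(1 − 5/13z).

Find x<0 with |R(x)|<1.
x=-0.66: |R|=0.4736
R=−1: 1+8/13x = −1+5/13x ⇒ -3/13x=2 ⇒ x=2/(-3/13)=-8.6667
Confirm numerically:
  x=-5.516: |R|=0.76708 <1
  x=-4.022: |R|=0.57916 <1
  x=-3.864: |R|=0.55421 <1
  x=-8.801: |R|=1.00707 >1
  x=-8.779: |R|=1.00592 >1
So |R|<1 on (-8.6667, 0).

z* = -8.6667.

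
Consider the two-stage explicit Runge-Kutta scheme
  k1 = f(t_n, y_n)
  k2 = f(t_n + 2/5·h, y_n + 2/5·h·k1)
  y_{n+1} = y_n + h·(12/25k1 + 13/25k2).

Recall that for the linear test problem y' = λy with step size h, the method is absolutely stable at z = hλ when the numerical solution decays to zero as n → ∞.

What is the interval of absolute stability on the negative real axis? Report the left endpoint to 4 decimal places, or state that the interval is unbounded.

On y'=λy, z=hλ:
  k1=λy_n ⇒ h·k1=z·y_n;  k2=λ(1+2/5z)y_n ⇒ h·k2=z(1+2/5z)y_n
  y_{n+1}/y_n = 1 + 12/25z + 13/25z(1+2/5z) = 1 + z + 26/125z²
  R(z) = 1 + z + 26/125z².

Find x<0 with |R(x)|<1.
x=-1.56: |R|=0.0538
R=1: x+26/125x²=0 ⇒ x=−125/26=-4.8077; min R=1−1/(4·26/125)=-0.2019>−1
Confirm numerically:
  x=-3.594: |R|=0.09270 <1
  x=-2.955: |R|=0.13874 <1
  x=-2.282: |R|=0.19884 <1
  x=-5.143: |R|=1.35869 >1
  x=-4.938: |R|=1.13384 >1
  x=-4.928: |R|=1.12332 >1
Stable set (-4.8077, 0).

(-4.8077, 0).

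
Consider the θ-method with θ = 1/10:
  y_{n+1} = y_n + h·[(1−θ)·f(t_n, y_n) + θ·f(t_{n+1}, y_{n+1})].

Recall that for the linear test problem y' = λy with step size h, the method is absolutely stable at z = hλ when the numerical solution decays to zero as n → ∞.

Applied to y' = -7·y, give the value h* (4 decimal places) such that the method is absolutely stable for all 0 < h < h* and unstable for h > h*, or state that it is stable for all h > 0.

On y'=λy, z=hλ:
  y_{n+1} = y_n + z·[9/10·y_n + 1/10·y_{n+1}] ⇒ (1 − 1/10z)y_{n+1} = (1 + 9/10z)y_n
  ⇒ R(z) = (1 + 9/10z)/(1 − 1/10z).

Boundary: |R(x)|=1, x<0.
x=-0.95: |R|=0.1324
R=−1: 1+9/10x = −1+1/10x ⇒ -4/5x=2 ⇒ x=2/(-4/5)=-2.5000
Confirm numerically:
  x=-2.132: |R|=0.75734 <1
  x=-1.977: |R|=0.65066 <1
  x=-1.617: |R|=0.39193 <1
  x=-1.346: |R|=0.18632 <1
  x=-2.683: |R|=1.11543 >1
  x=-2.676: |R|=1.11108 >1
  x=-2.649: |R|=1.09424 >1
So |R|<1 on (-2.5000, 0).

(-2.5000,0); λ=-7 ⇒ h* = (5/2)/7 = 0.3571.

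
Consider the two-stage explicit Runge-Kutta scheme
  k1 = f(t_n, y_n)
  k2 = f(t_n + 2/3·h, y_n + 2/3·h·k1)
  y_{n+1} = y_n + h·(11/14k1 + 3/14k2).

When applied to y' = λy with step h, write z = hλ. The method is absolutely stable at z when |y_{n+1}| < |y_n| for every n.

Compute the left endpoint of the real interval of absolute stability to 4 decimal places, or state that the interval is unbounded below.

z* = -7.0000.

Set f=λy, z=hλ:
  k1=λy_n ⇒ h·k1=z·y_n;  k2=λ(1+2/3z)y_n ⇒ h·k2=z(1+2/3z)y_n
  y_{n+1}/y_n = 1 + 11/14z + 3/14z(1+2/3z) = 1 + z + 1/7z²
  ⇒ R(z) = 1 + z + 1/7z².

Solve |R(x)|<1 on ℝ⁻.
x=-1.77: |R|=0.3224
R=1: x+1/7x²=0 ⇒ x=−7=-7.0000; min R=1−1/(4·1/7)=-0.7500>−1
Confirm numerically:
  x=-6.278: |R|=0.35247 <1
  x=-6.184: |R|=0.27912 <1
  x=-3.318: |R|=0.74527 <1
  x=-7.290: |R|=1.30201 >1
  x=-7.103: |R|=1.10452 >1
  x=-7.064: |R|=1.06459 >1
Stable set (-7.0000, 0).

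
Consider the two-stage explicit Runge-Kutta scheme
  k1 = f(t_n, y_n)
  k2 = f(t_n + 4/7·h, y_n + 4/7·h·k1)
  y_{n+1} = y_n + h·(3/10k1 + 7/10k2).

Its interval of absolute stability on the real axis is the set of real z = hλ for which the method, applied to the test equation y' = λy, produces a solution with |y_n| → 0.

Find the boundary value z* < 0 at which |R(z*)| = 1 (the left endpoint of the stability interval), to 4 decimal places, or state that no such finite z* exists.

Test eqn y'=λy, z=hλ:
  k1=λy_n ⇒ h·k1=z·y_n;  k2=λ(1+4/7z)y_n ⇒ h·k2=z(1+4/7z)y_n
  y_{n+1}/y_n = 1 + 3/10z + 7/10z(1+4/7z) = 1 + z + 2/5z²
  Hence R(z) = 1 + z + 2/5z².

Boundary: |R(x)|=1, x<0.
x=-1.12: |R|=0.3818
R=1: x+2/5x²=0 ⇒ x=−5/2=-2.5000; min R=1−1/(4·2/5)=0.3750>−1
Confirm numerically:
  x=-2.189: |R|=0.72769 <1
  x=-1.862: |R|=0.52482 <1
  x=-1.463: |R|=0.39315 <1
  x=-2.891: |R|=1.45215 >1
  x=-2.863: |R|=1.41571 >1
  x=-2.760: |R|=1.28704 >1
Stable set (-2.5000, 0).

z* = -2.5000.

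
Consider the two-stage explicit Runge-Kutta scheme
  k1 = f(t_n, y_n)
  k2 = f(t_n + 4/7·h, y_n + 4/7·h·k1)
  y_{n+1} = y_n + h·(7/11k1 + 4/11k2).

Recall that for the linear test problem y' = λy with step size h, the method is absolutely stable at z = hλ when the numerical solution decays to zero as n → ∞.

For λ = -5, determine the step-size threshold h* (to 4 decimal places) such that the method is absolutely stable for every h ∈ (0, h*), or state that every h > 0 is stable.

(-4.8125,0); λ=-5 ⇒ h* = (77/16)/5 = 0.9625.

On y'=λy, z=hλ:
  k1=λy_n ⇒ h·k1=z·y_n;  k2=λ(1+4/7z)y_n ⇒ h·k2=z(1+4/7z)y_n
  y_{n+1}/y_n = 1 + 7/11z + 4/11z(1+4/7z) = 1 + z + 16/77z²
  so R(z) = 1 + z + 16/77z².

Solve |R(x)|<1 on ℝ⁻.
x=-1.73: |R|=0.1081
R=1: x+16/77x²=0 ⇒ x=−77/16=-4.8125; min R=1−1/(4·16/77)=-0.2031>−1
Confirm numerically:
  x=-4.127: |R|=0.41214 <1
  x=-3.918: |R|=0.27176 <1
  x=-3.842: |R|=0.22521 <1
  x=-2.429: |R|=0.20302 <1
  x=-5.251: |R|=1.47845 >1
  x=-5.233: |R|=1.45724 >1
  x=-5.153: |R|=1.36459 >1
Interval (-4.8125, 0).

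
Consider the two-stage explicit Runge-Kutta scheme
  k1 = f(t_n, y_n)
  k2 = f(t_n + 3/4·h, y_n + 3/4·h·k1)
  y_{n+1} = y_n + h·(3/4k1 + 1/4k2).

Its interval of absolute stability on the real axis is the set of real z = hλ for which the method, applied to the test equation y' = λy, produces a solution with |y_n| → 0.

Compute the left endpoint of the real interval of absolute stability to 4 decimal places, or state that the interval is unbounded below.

left endpoint -5.3333.

On y'=λy, z=hλ:
  k1=λy_n ⇒ h·k1=z·y_n;  k2=λ(1+3/4z)y_n ⇒ h·k2=z(1+3/4z)y_n
  y_{n+1}/y_n = 1 + 3/4z + 1/4z(1+3/4z) = 1 + z + 3/16z²
  Hence R(z) = 1 + z + 3/16z².

Boundary: |R(x)|=1, x<0.
x=-1.08: |R|=0.1387
R=1: x+3/16x²=0 ⇒ x=−16/3=-5.3333; min R=1−1/(4·3/16)=-0.3333>−1
Confirm numerically:
  x=-4.362: |R|=0.20557 <1
  x=-3.569: |R|=0.18067 <1
  x=-3.384: |R|=0.23685 <1
  x=-3.096: |R|=0.29877 <1
  x=-5.551: |R|=1.22655 >1
  x=-5.487: |R|=1.15809 >1
  x=-5.447: |R|=1.11609 >1
Stable set (-5.3333, 0).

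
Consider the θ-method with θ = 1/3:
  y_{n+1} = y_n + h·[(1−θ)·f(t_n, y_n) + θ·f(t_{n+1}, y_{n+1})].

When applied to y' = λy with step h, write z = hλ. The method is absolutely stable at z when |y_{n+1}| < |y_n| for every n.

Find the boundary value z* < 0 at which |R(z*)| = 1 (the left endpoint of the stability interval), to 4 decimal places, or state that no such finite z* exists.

z* = -6.0000.

With y'=λy (z=hλ):
  y_{n+1} = y_n + z·[2/3·y_n + 1/3·y_{n+1}] ⇒ (1 − 1/3z)y_{n+1} = (1 + 2/3z)y_n
  R(z) = (1 + 2/3z)/(1 − 1/3z).

Solve |R(x)|<1 on ℝ⁻.
x=-0.46: |R|=0.6012
R=−1: 1+2/3x = −1+1/3x ⇒ -1/3x=2 ⇒ x=2/(-1/3)=-6.0000
Confirm numerically:
  x=-5.073: |R|=0.88517 <1
  x=-5.011: |R|=0.87654 <1
  x=-4.344: |R|=0.77451 <1
  x=-3.544: |R|=0.62469 <1
  x=-6.379: |R|=1.04041 >1
  x=-6.356: |R|=1.03805 >1
Interval (-6.0000, 0).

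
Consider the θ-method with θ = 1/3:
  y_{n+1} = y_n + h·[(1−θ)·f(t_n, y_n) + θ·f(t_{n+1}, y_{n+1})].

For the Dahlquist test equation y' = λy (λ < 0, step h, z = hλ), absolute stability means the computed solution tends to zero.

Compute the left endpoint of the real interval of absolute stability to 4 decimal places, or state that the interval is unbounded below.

With y'=λy (z=hλ):
  y_{n+1} = y_n + z·[2/3·y_n + 1/3·y_{n+1}] ⇒ (1 − 1/3z)y_{n+1} = (1 + 2/3z)y_n
  so R(z) = (1 + 2/3z)/(1 − 1/3z).

Solve |R(x)|<1 on ℝ⁻.
x=-1.19: |R|=0.1480
R=−1: 1+2/3x = −1+1/3x ⇒ -1/3x=2 ⇒ x=2/(-1/3)=-6.0000
Confirm numerically:
  x=-3.961: |R|=0.70708 <1
  x=-3.552: |R|=0.62637 <1
  x=-3.451: |R|=0.60487 <1
  x=-6.549: |R|=1.05749 >1
  x=-6.388: |R|=1.04133 >1
  x=-6.256: |R|=1.02766 >1
So |R|<1 on (-6.0000, 0).

z* = -6.0000.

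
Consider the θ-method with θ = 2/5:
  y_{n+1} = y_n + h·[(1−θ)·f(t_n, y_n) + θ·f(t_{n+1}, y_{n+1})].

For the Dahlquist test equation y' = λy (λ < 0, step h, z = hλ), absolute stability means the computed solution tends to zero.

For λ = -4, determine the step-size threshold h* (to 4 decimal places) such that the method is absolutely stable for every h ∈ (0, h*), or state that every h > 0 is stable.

Test eqn y'=λy, z=hλ:
  y_{n+1} = y_n + z·[3/5·y_n + 2/5·y_{n+1}] ⇒ (1 − 2/5z)y_{n+1} = (1 + 3/5z)y_n
  so R(z) = (1 + 3/5z)/(1 − 2/5z).

Find x<0 with |R(x)|<1.
x=-1.31: |R|=0.1404
R=−1: 1+3/5x = −1+2/5x ⇒ -1/5x=2 ⇒ x=2/(-1/5)=-10.0000
Confirm numerically:
  x=-9.754: |R|=0.98996 <1
  x=-8.157: |R|=0.91353 <1
  x=-7.049: |R|=0.84548 <1
  x=-6.009: |R|=0.76548 <1
  x=-10.512: |R|=1.01967 >1
  x=-10.251: |R|=1.00984 >1
  x=-10.077: |R|=1.00306 >1
Stable set (-10.0000, 0).

(-10.0000,0); λ=-4 ⇒ h* = (10)/4 = 2.5000.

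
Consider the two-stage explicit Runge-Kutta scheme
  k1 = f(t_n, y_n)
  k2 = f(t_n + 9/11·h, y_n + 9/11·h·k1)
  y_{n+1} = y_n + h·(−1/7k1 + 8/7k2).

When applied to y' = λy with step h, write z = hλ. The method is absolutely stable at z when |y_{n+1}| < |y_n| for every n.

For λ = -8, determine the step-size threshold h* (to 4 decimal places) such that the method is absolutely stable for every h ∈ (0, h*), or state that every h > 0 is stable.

(-1.0694,0); λ=-8 ⇒ h* = (77/72)/8 = 0.1337.

Set f=λy, z=hλ:
  k1=λy_n ⇒ h·k1=z·y_n;  k2=λ(1+9/11z)y_n ⇒ h·k2=z(1+9/11z)y_n
  y_{n+1}/y_n = 1 − 1/7z + 8/7z(1+9/11z) = 1 + z + 72/77z²
  R(z) = 1 + z + 72/77z².

Find x<0 with |R(x)|<1.
x=-1.3: |R|=1.2803
R=1: x+72/77x²=0 ⇒ x=−77/72=-1.0694; min R=1−1/(4·72/77)=0.7326>−1
Confirm numerically:
  x=-1.044: |R|=0.97516 <1
  x=-0.991: |R|=0.92731 <1
  x=-0.949: |R|=0.89312 <1
  x=-1.610: |R|=1.81378 >1
  x=-1.562: |R|=1.71941 >1
  x=-1.347: |R|=1.34959 >1
So |R|<1 on (-1.0694, 0).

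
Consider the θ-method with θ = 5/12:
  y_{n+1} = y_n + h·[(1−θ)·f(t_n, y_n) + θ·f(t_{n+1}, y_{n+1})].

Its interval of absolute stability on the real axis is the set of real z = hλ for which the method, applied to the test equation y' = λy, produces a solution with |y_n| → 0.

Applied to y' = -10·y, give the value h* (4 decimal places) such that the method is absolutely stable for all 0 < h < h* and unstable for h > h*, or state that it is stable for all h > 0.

(-12.0000,0); λ=-10 ⇒ h* = (12)/10 = 1.2000.

Test eqn y'=λy, z=hλ:
  y_{n+1} = y_n + z·[7/12·y_n + 5/12·y_{n+1}] ⇒ (1 − 5/12z)y_{n+1} = (1 + 7/12z)y_n
  ⇒ R(z) = (1 + 7/12z)/(1 − 5/12z).

Boundary: |R(x)|=1, x<0.
x=-1.18: |R|=0.2089
R=−1: 1+7/12x = −1+5/12x ⇒ -1/6x=2 ⇒ x=2/(-1/6)=-12.0000
Confirm numerically:
  x=-11.928: |R|=0.99799 <1
  x=-11.283: |R|=0.97904 <1
  x=-9.199: |R|=0.90341 <1
  x=-12.300: |R|=1.00816 >1
  x=-12.137: |R|=1.00377 >1
  x=-12.093: |R|=1.00257 >1
Stable set (-12.0000, 0).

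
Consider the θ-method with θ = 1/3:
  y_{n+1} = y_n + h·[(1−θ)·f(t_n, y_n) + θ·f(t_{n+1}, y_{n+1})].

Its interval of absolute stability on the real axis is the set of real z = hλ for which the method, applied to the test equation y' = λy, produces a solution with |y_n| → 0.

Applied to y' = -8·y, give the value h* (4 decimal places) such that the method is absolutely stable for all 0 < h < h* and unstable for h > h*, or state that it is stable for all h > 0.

With y'=λy (z=hλ):
  y_{n+1} = y_n + z·[2/3·y_n + 1/3·y_{n+1}] ⇒ (1 − 1/3z)y_{n+1} = (1 + 2/3z)y_n
  Hence R(z) = (1 + 2/3z)/(1 − 1/3z).

Find x<0 with |R(x)|<1.
x=-1.1: |R|=0.1951
R=−1: 1+2/3x = −1+1/3x ⇒ -1/3x=2 ⇒ x=2/(-1/3)=-6.0000
Confirm numerically:
  x=-5.700: |R|=0.96552 <1
  x=-5.579: |R|=0.95093 <1
  x=-4.196: |R|=0.74931 <1
  x=-6.418: |R|=1.04438 >1
  x=-6.103: |R|=1.01131 >1
Interval (-6.0000, 0).

(-6.0000,0); λ=-8 ⇒ h* = (6)/8 = 0.7500.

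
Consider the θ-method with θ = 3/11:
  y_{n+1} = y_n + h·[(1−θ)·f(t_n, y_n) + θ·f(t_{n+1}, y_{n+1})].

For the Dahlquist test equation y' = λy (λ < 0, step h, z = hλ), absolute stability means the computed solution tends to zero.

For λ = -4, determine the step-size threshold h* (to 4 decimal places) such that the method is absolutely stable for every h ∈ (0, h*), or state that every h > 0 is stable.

Set f=λy, z=hλ:
  y_{n+1} = y_n + z·[8/11·y_n + 3/11·y_{n+1}] ⇒ (1 − 3/11z)y_{n+1} = (1 + 8/11z)y_n
  R(z) = (1 + 8/11z)/(1 − 3/11z).

Find x<0 with |R(x)|<1.
x=-0.92: |R|=0.2645
R=−1: 1+8/11x = −1+3/11x ⇒ -5/11x=2 ⇒ x=2/(-5/11)=-4.4000
Confirm numerically:
  x=-3.690: |R|=0.83915 <1
  x=-3.462: |R|=0.78070 <1
  x=-3.177: |R|=0.70216 <1
  x=-2.990: |R|=0.64697 <1
  x=-4.920: |R|=1.10093 >1
  x=-4.870: |R|=1.09176 >1
  x=-4.801: |R|=1.07893 >1
Stable set (-4.4000, 0).

(-4.4000,0); λ=-4 ⇒ h* = (22/5)/4 = 1.1000.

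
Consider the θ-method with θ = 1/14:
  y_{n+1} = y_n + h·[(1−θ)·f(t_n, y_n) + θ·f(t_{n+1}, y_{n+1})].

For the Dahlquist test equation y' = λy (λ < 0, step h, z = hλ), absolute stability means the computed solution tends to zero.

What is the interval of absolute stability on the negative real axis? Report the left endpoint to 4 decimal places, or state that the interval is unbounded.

Test eqn y'=λy, z=hλ:
  y_{n+1} = y_n + z·[13/14·y_n + 1/14·y_{n+1}] ⇒ (1 − 1/14z)y_{n+1} = (1 + 13/14z)y_n
  ⇒ R(z) = (1 + 13/14z)/(1 − 1/14z).

Solve |R(x)|<1 on ℝ⁻.
x=-1.15: |R|=0.0627
R=−1: 1+13/14x = −1+1/14x ⇒ -6/7x=2 ⇒ x=2/(-6/7)=-2.3333
Confirm numerically:
  x=-1.723: |R|=0.53419 <1
  x=-1.644: |R|=0.47123 <1
  x=-1.602: |R|=0.43751 <1
  x=-1.481: |R|=0.33932 <1
  x=-2.803: |R|=1.33542 >1
  x=-2.708: |R|=1.26909 >1
Interval (-2.3333, 0).

(-2.3333, 0).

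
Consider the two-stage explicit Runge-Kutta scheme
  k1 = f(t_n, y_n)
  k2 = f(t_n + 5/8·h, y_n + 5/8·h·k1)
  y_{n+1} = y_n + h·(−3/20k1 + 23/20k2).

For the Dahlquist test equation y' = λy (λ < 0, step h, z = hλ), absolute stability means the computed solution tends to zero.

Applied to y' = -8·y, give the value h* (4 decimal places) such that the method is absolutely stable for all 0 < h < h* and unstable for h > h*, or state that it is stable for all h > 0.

(-1.3913,0); λ=-8 ⇒ h* = (32/23)/8 = 0.1739.

On y'=λy, z=hλ:
  k1=λy_n ⇒ h·k1=z·y_n;  k2=λ(1+5/8z)y_n ⇒ h·k2=z(1+5/8z)y_n
  y_{n+1}/y_n = 1 − 3/20z + 23/20z(1+5/8z) = 1 + z + 23/32z²
  R(z) = 1 + z + 23/32z².

Need |R(x)|<1, x<0.
x=-0.36: |R|=0.7331
R=1: x+23/32x²=0 ⇒ x=−32/23=-1.3913; min R=1−1/(4·23/32)=0.6522>−1
Confirm numerically:
  x=-1.220: |R|=0.84979 <1
  x=-1.044: |R|=0.73939 <1
  x=-0.630: |R|=0.65527 <1
  x=-1.886: |R|=1.67059 >1
  x=-1.548: |R|=1.17434 >1
  x=-1.536: |R|=1.15974 >1
So |R|<1 on (-1.3913, 0).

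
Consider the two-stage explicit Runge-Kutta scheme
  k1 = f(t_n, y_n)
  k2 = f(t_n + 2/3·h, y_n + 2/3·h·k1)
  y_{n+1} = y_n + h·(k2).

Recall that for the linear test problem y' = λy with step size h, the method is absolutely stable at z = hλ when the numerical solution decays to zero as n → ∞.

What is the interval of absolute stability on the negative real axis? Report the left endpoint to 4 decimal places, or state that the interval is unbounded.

Set f=λy, z=hλ:
  k1=λy_n ⇒ h·k1=z·y_n;  k2=λ(1+2/3z)y_n ⇒ h·k2=z(1+2/3z)y_n
  y_{n+1}/y_n = 1 + z(1+2/3z) = 1 + z + 2/3z²
  ⇒ R(z) = 1 + z + 2/3z².

Find x<0 with |R(x)|<1.
x=-0.91: |R|=0.6421
R=1: x+2/3x²=0 ⇒ x=−3/2=-1.5000; min R=1−1/(4·2/3)=0.6250>−1
Confirm numerically:
  x=-1.372: |R|=0.88292 <1
  x=-1.258: |R|=0.79704 <1
  x=-0.913: |R|=0.64271 <1
  x=-0.617: |R|=0.63679 <1
  x=-1.874: |R|=1.46725 >1
  x=-1.606: |R|=1.11349 >1
Interval (-1.5000, 0).

z∈(-1.5000,0).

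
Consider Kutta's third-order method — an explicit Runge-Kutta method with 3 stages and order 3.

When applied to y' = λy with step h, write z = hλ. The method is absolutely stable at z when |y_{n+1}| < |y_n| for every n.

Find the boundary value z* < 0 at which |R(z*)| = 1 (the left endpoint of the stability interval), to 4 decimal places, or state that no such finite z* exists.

Set f=λy, z=hλ:
  order 3, 3-stage ⇒ R(z)=1+z+z^2/2+z^3/6
  (e.g. R(-1.12)=0.27305, |R|=0.27305)

Need |R(x)|<1, x<0.
x=-1.12: |R|=0.2730
|R(-1.77)|=0.1278 |R(-1.66)|=0.0446 |R(-1.26)|=0.2004
Bisect:
  x_lo=-3.1745 |R|=2.4675  x_hi=-0.3400 |R|=0.7113
  mid=-1.75721 |R|=0.11764 →hi
  mid=-2.46583 |R|=0.92452 →hi
  mid=-2.82014 |R|=1.58174 →lo
  mid=-2.64299 |R|=1.22734 →lo
  mid=-2.55441 |R|=1.06983 →lo
  mid=-2.51012 |R|=0.99569 →hi
  mid=-2.53227 |R|=1.03239 →lo
  mid=-2.52119 |R|=1.01395 →lo
  mid=-2.51566 |R|=1.00480 →lo
  mid=-2.51289 |R|=1.00024 →lo
  ...
  [-2.51289,-2.51272] ⇒ x*=-2.5127
So |R|<1 on (-2.5127, 0).

left endpoint -2.5127.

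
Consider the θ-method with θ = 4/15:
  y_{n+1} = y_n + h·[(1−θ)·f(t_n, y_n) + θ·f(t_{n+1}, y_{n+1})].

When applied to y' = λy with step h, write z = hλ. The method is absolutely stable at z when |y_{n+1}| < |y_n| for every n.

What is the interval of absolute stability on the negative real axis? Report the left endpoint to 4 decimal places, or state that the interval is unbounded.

With y'=λy (z=hλ):
  y_{n+1} = y_n + z·[11/15·y_n + 4/15·y_{n+1}] ⇒ (1 − 4/15z)y_{n+1} = (1 + 11/15z)y_n
  Hence R(z) = (1 + 11/15z)/(1 − 4/15z).

Need |R(x)|<1, x<0.
x=-0.82: |R|=0.3271
R=−1: 1+11/15x = −1+4/15x ⇒ -7/15x=2 ⇒ x=2/(-7/15)=-4.2857
Confirm numerically:
  x=-3.867: |R|=0.90380 <1
  x=-2.641: |R|=0.54964 <1
  x=-2.232: |R|=0.39920 <1
  x=-2.166: |R|=0.37297 <1
  x=-4.343: |R|=1.01239 >1
  x=-4.307: |R|=1.00462 >1
So |R|<1 on (-4.2857, 0).

(-4.2857, 0).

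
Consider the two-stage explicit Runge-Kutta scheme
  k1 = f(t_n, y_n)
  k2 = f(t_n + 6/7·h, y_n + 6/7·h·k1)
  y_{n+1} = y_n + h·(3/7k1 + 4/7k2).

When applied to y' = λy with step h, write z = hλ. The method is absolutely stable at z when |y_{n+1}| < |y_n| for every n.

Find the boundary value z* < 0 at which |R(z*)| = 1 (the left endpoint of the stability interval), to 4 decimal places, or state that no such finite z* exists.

With y'=λy (z=hλ):
  k1=λy_n ⇒ h·k1=z·y_n;  k2=λ(1+6/7z)y_n ⇒ h·k2=z(1+6/7z)y_n
  y_{n+1}/y_n = 1 + 3/7z + 4/7z(1+6/7z) = 1 + z + 24/49z²
  Hence R(z) = 1 + z + 24/49z².

Find x<0 with |R(x)|<1.
x=-0.99: |R|=0.4900
R=1: x+24/49x²=0 ⇒ x=−49/24=-2.0417; min R=1−1/(4·24/49)=0.4896>−1
Confirm numerically:
  x=-1.631: |R|=0.67194 <1
  x=-1.181: |R|=0.50215 <1
  x=-1.021: |R|=0.48958 <1
  x=-0.868: |R|=0.50102 <1
  x=-2.415: |R|=1.44160 >1
  x=-2.161: |R|=1.12631 >1
  x=-2.093: |R|=1.05262 >1
Stable set (-2.0417, 0).

left endpoint -2.0417.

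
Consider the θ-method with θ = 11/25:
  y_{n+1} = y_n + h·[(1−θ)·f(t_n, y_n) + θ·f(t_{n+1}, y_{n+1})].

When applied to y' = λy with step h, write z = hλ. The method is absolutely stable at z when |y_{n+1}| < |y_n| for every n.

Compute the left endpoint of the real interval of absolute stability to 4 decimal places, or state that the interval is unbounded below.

Test eqn y'=λy, z=hλ:
  y_{n+1} = y_n + z·[14/25·y_n + 11/25·y_{n+1}] ⇒ (1 − 11/25z)y_{n+1} = (1 + 14/25z)y_n
  so R(z) = (1 + 14/25z)/(1 − 11/25z).

Need |R(x)|<1, x<0.
x=-1.51: |R|=0.0928
R=−1: 1+14/25x = −1+11/25x ⇒ -3/25x=2 ⇒ x=2/(-3/25)=-16.6667
Confirm numerically:
  x=-14.833: |R|=0.97076 <1
  x=-11.781: |R|=0.90519 <1
  x=-9.482: |R|=0.83330 <1
  x=-17.156: |R|=1.00687 >1
  x=-16.839: |R|=1.00246 >1
Interval (-16.6667, 0).

z* = -16.6667.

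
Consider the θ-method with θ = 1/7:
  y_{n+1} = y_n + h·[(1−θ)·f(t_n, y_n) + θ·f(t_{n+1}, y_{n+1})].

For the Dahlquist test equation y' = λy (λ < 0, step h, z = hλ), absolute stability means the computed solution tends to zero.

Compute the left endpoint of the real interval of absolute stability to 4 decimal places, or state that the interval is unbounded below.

z* = -2.8000.

Set f=λy, z=hλ:
  y_{n+1} = y_n + z·[6/7·y_n + 1/7·y_{n+1}] ⇒ (1 − 1/7z)y_{n+1} = (1 + 6/7z)y_n
  R(z) = (1 + 6/7z)/(1 − 1/7z).

Find x<0 with |R(x)|<1.
x=-0.58: |R|=0.4644
R=−1: 1+6/7x = −1+1/7x ⇒ -5/7x=2 ⇒ x=2/(-5/7)=-2.8000
Confirm numerically:
  x=-2.574: |R|=0.88197 <1
  x=-2.547: |R|=0.86750 <1
  x=-2.504: |R|=0.84428 <1
  x=-3.327: |R|=1.25516 >1
  x=-3.146: |R|=1.17051 >1
  x=-3.075: |R|=1.13648 >1
Interval (-2.8000, 0).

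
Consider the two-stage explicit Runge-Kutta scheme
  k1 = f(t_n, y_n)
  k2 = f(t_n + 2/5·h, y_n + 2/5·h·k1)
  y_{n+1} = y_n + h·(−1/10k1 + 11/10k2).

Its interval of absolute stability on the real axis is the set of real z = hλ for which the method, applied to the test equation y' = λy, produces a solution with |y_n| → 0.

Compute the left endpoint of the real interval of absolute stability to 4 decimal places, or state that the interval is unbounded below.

z* = -2.2727.

On y'=λy, z=hλ:
  k1=λy_n ⇒ h·k1=z·y_n;  k2=λ(1+2/5z)y_n ⇒ h·k2=z(1+2/5z)y_n
  y_{n+1}/y_n = 1 − 1/10z + 11/10z(1+2/5z) = 1 + z + 11/25z²
  ⇒ R(z) = 1 + z + 11/25z².

Boundary: |R(x)|=1, x<0.
x=-1.77: |R|=0.6085
R=1: x+11/25x²=0 ⇒ x=−25/11=-2.2727; min R=1−1/(4·11/25)=0.4318>−1
Confirm numerically:
  x=-1.959: |R|=0.72958 <1
  x=-1.813: |R|=0.63327 <1
  x=-1.320: |R|=0.44666 <1
  x=-1.196: |R|=0.43338 <1
  x=-2.834: |R|=1.69988 >1
  x=-2.549: |R|=1.30986 >1
So |R|<1 on (-2.2727, 0).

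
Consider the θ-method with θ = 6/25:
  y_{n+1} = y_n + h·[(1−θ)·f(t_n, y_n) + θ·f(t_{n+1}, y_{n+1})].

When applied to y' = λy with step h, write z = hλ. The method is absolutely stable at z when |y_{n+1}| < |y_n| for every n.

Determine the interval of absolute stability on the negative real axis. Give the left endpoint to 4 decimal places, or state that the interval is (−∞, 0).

With y'=λy (z=hλ):
  y_{n+1} = y_n + z·[19/25·y_n + 6/25·y_{n+1}] ⇒ (1 − 6/25z)y_{n+1} = (1 + 19/25z)y_n
  ⇒ R(z) = (1 + 19/25z)/(1 − 6/25z).

Need |R(x)|<1, x<0.
x=-1.48: |R|=0.0921
R=−1: 1+19/25x = −1+6/25x ⇒ -13/25x=2 ⇒ x=2/(-13/25)=-3.8462
Confirm numerically:
  x=-1.939: |R|=0.32322 <1
  x=-1.924: |R|=0.31622 <1
  x=-1.907: |R|=0.30824 <1
  x=-1.549: |R|=0.12921 <1
  x=-4.296: |R|=1.11517 >1
  x=-4.264: |R|=1.10739 >1
  x=-3.926: |R|=1.02138 >1
Stable set (-3.8462, 0).

(-3.8462, 0).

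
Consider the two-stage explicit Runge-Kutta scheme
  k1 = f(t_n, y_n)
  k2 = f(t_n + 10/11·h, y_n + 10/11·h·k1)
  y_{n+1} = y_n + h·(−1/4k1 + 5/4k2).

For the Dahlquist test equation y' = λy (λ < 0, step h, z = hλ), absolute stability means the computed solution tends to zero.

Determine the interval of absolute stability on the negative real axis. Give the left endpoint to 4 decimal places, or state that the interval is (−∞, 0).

z∈(-0.8800,0).

With y'=λy (z=hλ):
  k1=λy_n ⇒ h·k1=z·y_n;  k2=λ(1+10/11z)y_n ⇒ h·k2=z(1+10/11z)y_n
  y_{n+1}/y_n = 1 − 1/4z + 5/4z(1+10/11z) = 1 + z + 25/22z²
  ⇒ R(z) = 1 + z + 25/22z².

Solve |R(x)|<1 on ℝ⁻.
x=-1.38: |R|=1.7841
R=1: x+25/22x²=0 ⇒ x=−22/25=-0.8800; min R=1−1/(4·25/22)=0.7800>−1
Confirm numerically:
  x=-0.608: |R|=0.81207 <1
  x=-0.433: |R|=0.78006 <1
  x=-0.418: |R|=0.78055 <1
  x=-0.381: |R|=0.78396 <1
  x=-1.447: |R|=1.93233 >1
  x=-1.399: |R|=1.82509 >1
So |R|<1 on (-0.8800, 0).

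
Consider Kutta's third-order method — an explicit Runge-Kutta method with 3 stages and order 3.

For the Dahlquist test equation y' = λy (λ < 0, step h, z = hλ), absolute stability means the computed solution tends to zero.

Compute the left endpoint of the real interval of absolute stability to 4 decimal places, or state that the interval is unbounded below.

With y'=λy (z=hλ):
  order 3, 3-stage ⇒ R(z)=1+z+z^2/2+z^3/6
  (e.g. R(-0.55)=0.57352, |R|=0.57352)

Solve |R(x)|<1 on ℝ⁻.
x=-0.55: |R|=0.5735
|R(-2.8)|=1.5387 |R(-2.79)|=1.5176 |R(-2.18)|=0.5305
Bisect:
  x_lo=-3.0239 |R|=2.0603  x_hi=-0.3238 |R|=0.7230
  mid=-1.67386 |R|=0.05459 →hi
  mid=-2.34888 |R|=0.75014 →hi
  mid=-2.68639 |R|=1.30918 →lo
  mid=-2.51763 |R|=1.00805 →lo
  mid=-2.43325 |R|=0.87399 →hi
  mid=-2.47544 |R|=0.93971 →hi
  mid=-2.49654 |R|=0.97355 →hi
  mid=-2.50708 |R|=0.99071 →hi
  mid=-2.51236 |R|=0.99936 →hi
  ...
  [-2.51285,-2.51269] ⇒ x*=-2.5127
Interval (-2.5127, 0).

z* = -2.5127.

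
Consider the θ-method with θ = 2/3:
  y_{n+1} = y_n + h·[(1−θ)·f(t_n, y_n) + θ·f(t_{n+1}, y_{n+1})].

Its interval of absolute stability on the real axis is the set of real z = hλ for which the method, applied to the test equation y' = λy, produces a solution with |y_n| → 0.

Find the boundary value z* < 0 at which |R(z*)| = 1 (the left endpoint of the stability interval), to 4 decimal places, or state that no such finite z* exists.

interval (−∞, 0).

With y'=λy (z=hλ):
  y_{n+1} = y_n + z·[1/3·y_n + 2/3·y_{n+1}] ⇒ (1 − 2/3z)y_{n+1} = (1 + 1/3z)y_n
  so R(z) = (1 + 1/3z)/(1 − 2/3z).

Need |R(x)|<1, x<0.
x=-1.3: |R|=0.3036
x=-2: |R|=0.1429
x=-10: |R|=0.3043
x=-100: |R|=0.4778
θ=2/3≥1/2 ⇒ |1+1/3x|<|1−2/3x| ∀x<0 ⇒ interval (−∞,0).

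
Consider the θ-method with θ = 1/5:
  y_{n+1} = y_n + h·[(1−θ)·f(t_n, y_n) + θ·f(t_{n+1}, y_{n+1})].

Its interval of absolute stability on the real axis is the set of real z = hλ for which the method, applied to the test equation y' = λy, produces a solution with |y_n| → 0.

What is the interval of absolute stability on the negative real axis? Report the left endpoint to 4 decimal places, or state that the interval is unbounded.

z∈(-3.3333,0).

With y'=λy (z=hλ):
  y_{n+1} = y_n + z·[4/5·y_n + 1/5·y_{n+1}] ⇒ (1 − 1/5z)y_{n+1} = (1 + 4/5z)y_n
  so R(z) = (1 + 4/5z)/(1 − 1/5z).

Find x<0 with |R(x)|<1.
x=-0.42: |R|=0.6125
R=−1: 1+4/5x = −1+1/5x ⇒ -3/5x=2 ⇒ x=2/(-3/5)=-3.3333
Confirm numerically:
  x=-3.226: |R|=0.96086 <1
  x=-2.131: |R|=0.49418 <1
  x=-1.667: |R|=0.25019 <1
  x=-3.645: |R|=1.10816 >1
  x=-3.358: |R|=1.00885 >1
So |R|<1 on (-3.3333, 0).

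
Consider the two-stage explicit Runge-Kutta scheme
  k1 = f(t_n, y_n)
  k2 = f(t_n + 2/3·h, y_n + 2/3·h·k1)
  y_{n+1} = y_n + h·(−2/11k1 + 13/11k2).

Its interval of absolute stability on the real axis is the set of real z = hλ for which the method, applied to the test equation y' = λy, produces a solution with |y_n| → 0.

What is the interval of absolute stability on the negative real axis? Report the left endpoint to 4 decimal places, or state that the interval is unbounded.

z∈(-1.2692,0).

Test eqn y'=λy, z=hλ:
  k1=λy_n ⇒ h·k1=z·y_n;  k2=λ(1+2/3z)y_n ⇒ h·k2=z(1+2/3z)y_n
  y_{n+1}/y_n = 1 − 2/11z + 13/11z(1+2/3z) = 1 + z + 26/33z²
  Hence R(z) = 1 + z + 26/33z².

Boundary: |R(x)|=1, x<0.
x=-0.42: |R|=0.7190
R=1: x+26/33x²=0 ⇒ x=−33/26=-1.2692; min R=1−1/(4·26/33)=0.6827>−1
Confirm numerically:
  x=-1.086: |R|=0.84322 <1
  x=-0.834: |R|=0.71401 <1
  x=-0.787: |R|=0.70099 <1
  x=-0.726: |R|=0.68927 <1
  x=-1.863: |R|=1.87155 >1
  x=-1.806: |R|=1.76377 >1
Stable set (-1.2692, 0).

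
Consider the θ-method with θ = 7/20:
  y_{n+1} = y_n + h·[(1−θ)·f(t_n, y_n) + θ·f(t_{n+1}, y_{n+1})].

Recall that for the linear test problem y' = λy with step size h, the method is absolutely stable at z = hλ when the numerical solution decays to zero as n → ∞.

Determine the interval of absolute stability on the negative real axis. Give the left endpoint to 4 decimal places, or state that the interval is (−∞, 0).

On y'=λy, z=hλ:
  y_{n+1} = y_n + z·[13/20·y_n + 7/20·y_{n+1}] ⇒ (1 − 7/20z)y_{n+1} = (1 + 13/20z)y_n
  R(z) = (1 + 13/20z)/(1 − 7/20z).

Boundary: |R(x)|=1, x<0.
x=-0.36: |R|=0.6803
R=−1: 1+13/20x = −1+7/20x ⇒ -3/10x=2 ⇒ x=2/(-3/10)=-6.6667
Confirm numerically:
  x=-5.498: |R|=0.88011 <1
  x=-4.548: |R|=0.75477 <1
  x=-2.967: |R|=0.45552 <1
  x=-7.080: |R|=1.03565 >1
  x=-6.861: |R|=1.01714 >1
Interval (-6.6667, 0).

(-6.6667, 0).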